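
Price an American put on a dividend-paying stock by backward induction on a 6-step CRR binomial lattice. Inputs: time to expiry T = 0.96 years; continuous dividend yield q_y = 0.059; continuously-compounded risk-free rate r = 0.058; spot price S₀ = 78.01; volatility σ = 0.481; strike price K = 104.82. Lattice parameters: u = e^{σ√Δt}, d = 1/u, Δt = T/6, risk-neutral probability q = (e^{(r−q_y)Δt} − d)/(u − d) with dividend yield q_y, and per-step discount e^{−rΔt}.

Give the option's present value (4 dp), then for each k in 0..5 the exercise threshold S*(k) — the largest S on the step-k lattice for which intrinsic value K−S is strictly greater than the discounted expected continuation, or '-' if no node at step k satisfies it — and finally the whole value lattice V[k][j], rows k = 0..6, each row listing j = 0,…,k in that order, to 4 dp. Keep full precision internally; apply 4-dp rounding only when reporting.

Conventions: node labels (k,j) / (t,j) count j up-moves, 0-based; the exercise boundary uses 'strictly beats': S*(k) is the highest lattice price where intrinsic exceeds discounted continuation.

params: Δt=0.16000 u=1.21216 d=0.82498 q=0.45163 e^(-rΔt)=0.99076
t_6 payoffs: 80.2276 68.6859 51.7274 26.8100 0.0000 0.0000 0.0000
t_5: node(5,0) S=29.8098 payoff=75.0102 vs cont=74.3221 → 75.0102 [stop]  node(5,1) S=43.8001 payoff=61.0199 vs cont=60.4632 → 61.0199 [stop]  node(5,2) S=64.3564 payoff=40.4636 vs cont=40.1000 → 40.4636 [stop]  node(5,3) S=94.5602 payoff=10.2598 vs cont=14.5659 → 14.5659 [wait]  node(5,4) S=138.9393 payoff=0.0000 vs cont=0.0000 → 0.0000 [wait]  node(5,5) S=204.1463 payoff=0.0000 vs cont=0.0000 → 0.0000 [wait]  ⇒ S*(5)=64.3564
t_4: node(4,0) S=36.1341 payoff=68.6859 vs cont=68.0572 → 68.6859 [stop]  node(4,1) S=53.0926 payoff=51.7274 vs cont=51.2580 → 51.7274 [stop]  node(4,2) S=78.0100 payoff=26.8100 vs cont=28.5015 → 28.5015 [wait]  node(4,3) S=114.6217 payoff=0.0000 vs cont=7.9136 → 7.9136 [wait]  node(4,4) S=168.4160 payoff=0.0000 vs cont=0.0000 → 0.0000 [wait]  ⇒ S*(4)=53.0926
t_3: node(3,0) S=43.8001 payoff=61.0199 vs cont=60.4632 → 61.0199 [stop]  node(3,1) S=64.3564 payoff=40.4636 vs cont=40.8569 → 40.8569 [wait]  node(3,2) S=94.5602 payoff=10.2598 vs cont=19.0260 → 19.0260 [wait]  node(3,3) S=138.9393 payoff=0.0000 vs cont=4.2995 → 4.2995 [wait]  ⇒ S*(3)=43.8001
t_2: node(2,0) S=53.0926 payoff=51.7274 vs cont=51.4340 → 51.7274 [stop]  node(2,1) S=78.0100 payoff=26.8100 vs cont=30.7110 → 30.7110 [wait]  node(2,2) S=114.6217 payoff=0.0000 vs cont=12.2607 → 12.2607 [wait]  ⇒ S*(2)=53.0926
t_1: node(1,0) S=64.3564 payoff=40.4636 vs cont=41.8455 → 41.8455 [wait]  node(1,1) S=94.5602 payoff=10.2598 vs cont=22.1715 → 22.1715 [wait]  ⇒ S*(1)=-
t_0: node(0,0) S=78.0100 payoff=26.8100 vs cont=32.6556 → 32.6556 [wait]  ⇒ S*(0)=-

price = 32.6556
boundary = - - 53.0926 43.8001 53.0926 64.3564
tree:
32.6556
41.8455 22.1715
51.7274 30.7110 12.2607
61.0199 40.8569 19.0260 4.2995
68.6859 51.7274 28.5015 7.9136 0.0000
75.0102 61.0199 40.4636 14.5659 0.0000 0.0000
80.2276 68.6859 51.7274 26.8100 0.0000 0.0000 0.0000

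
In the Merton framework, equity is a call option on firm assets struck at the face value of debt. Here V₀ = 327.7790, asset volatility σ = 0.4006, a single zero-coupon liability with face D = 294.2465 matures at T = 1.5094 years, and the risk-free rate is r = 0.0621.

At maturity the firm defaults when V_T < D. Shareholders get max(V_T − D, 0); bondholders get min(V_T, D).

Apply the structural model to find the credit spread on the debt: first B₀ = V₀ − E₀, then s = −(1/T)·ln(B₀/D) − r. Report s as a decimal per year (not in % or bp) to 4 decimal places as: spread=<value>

Apply the equity-as-call identities (strike 294.2465, horizon 1.5094 years):
d₁ = [ln(V₀/D) + (r + σ²/2)T] / (σ√T)
   = [ln(327.7790/294.2465) + (0.0621 + 0.5·0.4006²)·1.5094] / (0.4006·√1.5094)
   = [0.107922 + 0.214848] / 0.492168 = 0.655813
d₂ = d₁ − σ√T = 0.655813 − 0.492168 = 0.163645
N(d₁) = 0.744028,  N(d₂) = 0.564995,  e^(−rT) = 0.910525
E₀ = V₀·N(d₁) − D·e^(−rT)·N(d₂)
   = 327.7790·0.744028 − 294.2465·0.910525·0.564995 = 92.503925
B₀ = V₀ − E₀ = 327.7790 − 92.503925 = 235.275075
spread = −(1/T)·ln(B₀/D) − r = −(1/1.5094)·ln(235.275075/294.2465) − 0.0621 = 0.08607973

spread=0.0861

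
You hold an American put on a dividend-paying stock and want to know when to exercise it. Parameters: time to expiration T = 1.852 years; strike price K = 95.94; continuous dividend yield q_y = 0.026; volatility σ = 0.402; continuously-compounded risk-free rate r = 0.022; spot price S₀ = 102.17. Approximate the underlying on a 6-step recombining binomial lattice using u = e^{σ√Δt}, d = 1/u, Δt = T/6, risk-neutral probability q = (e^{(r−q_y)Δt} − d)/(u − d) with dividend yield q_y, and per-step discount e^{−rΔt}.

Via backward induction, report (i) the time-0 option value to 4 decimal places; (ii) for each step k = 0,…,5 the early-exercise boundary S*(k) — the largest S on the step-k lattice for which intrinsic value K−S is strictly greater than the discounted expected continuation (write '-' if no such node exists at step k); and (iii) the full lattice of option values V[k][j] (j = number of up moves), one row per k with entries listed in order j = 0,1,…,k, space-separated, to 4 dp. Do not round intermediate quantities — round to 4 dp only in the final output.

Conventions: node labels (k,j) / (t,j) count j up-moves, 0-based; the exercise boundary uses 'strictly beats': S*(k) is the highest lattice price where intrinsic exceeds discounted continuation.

Δt=0.30867  u=1.25025  d=0.79984  q=0.44166  discount=0.99323
step 6 (expiry): payoffs max(K−S,0) = 69.1887 54.1244 30.5772 0.0000 0.0000 0.0000 0.0000
step 5: (k=5,j=0): S=33.4458, K−S=62.4942, hold=62.1122 ⇒ V=62.4942 exercise | (k=5,j=1): S=52.2799, K−S=43.6601, hold=43.4287 ⇒ V=43.6601 exercise | (k=5,j=2): S=81.7198, K−S=14.2202, hold=16.9570 ⇒ V=16.9570 continue | (k=5,j=3): S=127.7379, K−S=0.0000, hold=0.0000 ⇒ V=0.0000 continue | (k=5,j=4): S=199.6698, K−S=0.0000, hold=0.0000 ⇒ V=0.0000 continue | (k=5,j=5): S=312.1080, K−S=0.0000, hold=0.0000 ⇒ V=0.0000 continue  boundary S*=52.2799
step 4: (k=4,j=0): S=41.8156, K−S=54.1244, hold=53.8094 ⇒ V=54.1244 exercise | (k=4,j=1): S=65.3628, K−S=30.5772, hold=31.6509 ⇒ V=31.6509 continue | (k=4,j=2): S=102.1700, K−S=0.0000, hold=9.4038 ⇒ V=9.4038 continue | (k=4,j=3): S=159.7041, K−S=0.0000, hold=0.0000 ⇒ V=0.0000 continue | (k=4,j=4): S=249.6368, K−S=0.0000, hold=0.0000 ⇒ V=0.0000 continue  boundary S*=41.8156
step 3: (k=3,j=0): S=52.2799, K−S=43.6601, hold=43.8997 ⇒ V=43.8997 continue | (k=3,j=1): S=81.7198, K−S=14.2202, hold=21.6776 ⇒ V=21.6776 continue | (k=3,j=2): S=127.7379, K−S=0.0000, hold=5.2150 ⇒ V=5.2150 continue | (k=3,j=3): S=199.6698, K−S=0.0000, hold=0.0000 ⇒ V=0.0000 continue  boundary S*=-
step 2: (k=2,j=0): S=65.3628, K−S=30.5772, hold=33.8545 ⇒ V=33.8545 continue | (k=2,j=1): S=102.1700, K−S=0.0000, hold=14.3093 ⇒ V=14.3093 continue | (k=2,j=2): S=159.7041, K−S=0.0000, hold=2.8921 ⇒ V=2.8921 continue  boundary S*=-
step 1: (k=1,j=0): S=81.7198, K−S=14.2202, hold=25.0516 ⇒ V=25.0516 continue | (k=1,j=1): S=127.7379, K−S=0.0000, hold=9.2041 ⇒ V=9.2041 continue  boundary S*=-
step 0: (k=0,j=0): S=102.1700, K−S=0.0000, hold=17.9303 ⇒ V=17.9303 continue  boundary S*=-

price = 17.9303
boundary = - - - - 41.8156 52.2799
tree:
17.9303
25.0516 9.2041
33.8545 14.3093 2.8921
43.8997 21.6776 5.2150 0.0000
54.1244 31.6509 9.4038 0.0000 0.0000
62.4942 43.6601 16.9570 0.0000 0.0000 0.0000
69.1887 54.1244 30.5772 0.0000 0.0000 0.0000 0.0000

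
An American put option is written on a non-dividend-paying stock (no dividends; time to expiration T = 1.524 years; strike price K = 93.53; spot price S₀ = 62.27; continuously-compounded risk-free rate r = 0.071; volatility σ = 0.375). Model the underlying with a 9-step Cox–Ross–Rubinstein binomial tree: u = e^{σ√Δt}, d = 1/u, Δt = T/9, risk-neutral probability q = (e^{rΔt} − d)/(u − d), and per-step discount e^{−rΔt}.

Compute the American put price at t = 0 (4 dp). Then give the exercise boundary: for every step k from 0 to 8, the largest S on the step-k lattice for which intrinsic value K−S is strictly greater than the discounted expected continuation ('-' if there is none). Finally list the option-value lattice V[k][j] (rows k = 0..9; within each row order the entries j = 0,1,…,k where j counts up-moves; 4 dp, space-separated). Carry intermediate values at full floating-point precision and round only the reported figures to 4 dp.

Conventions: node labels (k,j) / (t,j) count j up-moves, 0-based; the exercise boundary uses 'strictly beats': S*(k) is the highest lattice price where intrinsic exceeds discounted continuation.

Δt=0.16933, u=1.16686, d=0.85700, q=0.50053, disc=e^(-rΔt)=0.98805
k=9 terminal: V=max(K-S,0) → 78.0017 72.3874 64.7433 54.3353 40.1644 20.8699 0.0000 0.0000 0.0000 0.0000
k=8: j=0 S=18.1193 intr=75.4107 cont=74.2930 V=75.4107[EX]; j=1 S=24.6703 intr=68.8597 cont=67.7419 V=68.8597[EX]; j=2 S=33.5900 intr=59.9400 cont=58.8223 V=59.9400[EX]; j=3 S=45.7345 intr=47.7955 cont=46.6777 V=47.7955[EX]; j=4 S=62.2700 intr=31.2600 cont=30.1423 V=31.2600[EX]; j=5 S=84.7839 intr=8.7461 cont=10.2992 V=10.2992[hold]; j=6 S=115.4378 intr=0.0000 cont=0.0000 V=0.0000[hold]; j=7 S=157.1747 intr=0.0000 cont=0.0000 V=0.0000[hold]; j=8 S=214.0016 intr=0.0000 cont=0.0000 V=0.0000[hold]  S*(8)=62.2700
k=7: j=0 S=21.1426 intr=72.3874 cont=71.2697 V=72.3874[EX]; j=1 S=28.7867 intr=64.7433 cont=63.6255 V=64.7433[EX]; j=2 S=39.1947 intr=54.3353 cont=53.2176 V=54.3353[EX]; j=3 S=53.3656 intr=40.1644 cont=39.0466 V=40.1644[EX]; j=4 S=72.6601 intr=20.8699 cont=20.5202 V=20.8699[EX]; j=5 S=98.9306 intr=0.0000 cont=5.0826 V=5.0826[hold]; j=6 S=134.6993 intr=0.0000 cont=0.0000 V=0.0000[hold]; j=7 S=183.4002 intr=0.0000 cont=0.0000 V=0.0000[hold]  S*(7)=72.6601
k=6: j=0 S=24.6703 intr=68.8597 cont=67.7419 V=68.8597[EX]; j=1 S=33.5900 intr=59.9400 cont=58.8223 V=59.9400[EX]; j=2 S=45.7345 intr=47.7955 cont=46.6777 V=47.7955[EX]; j=3 S=62.2700 intr=31.2600 cont=30.1423 V=31.2600[EX]; j=4 S=84.7839 intr=8.7461 cont=12.8129 V=12.8129[hold]; j=5 S=115.4378 intr=0.0000 cont=2.5083 V=2.5083[hold]; j=6 S=157.1747 intr=0.0000 cont=0.0000 V=0.0000[hold]  S*(6)=62.2700
k=5: j=0 S=28.7867 intr=64.7433 cont=63.6255 V=64.7433[EX]; j=1 S=39.1947 intr=54.3353 cont=53.2176 V=54.3353[EX]; j=2 S=53.3656 intr=40.1644 cont=39.0466 V=40.1644[EX]; j=3 S=72.6601 intr=20.8699 cont=21.7634 V=21.7634[hold]; j=4 S=98.9306 intr=0.0000 cont=7.5636 V=7.5636[hold]; j=5 S=134.6993 intr=0.0000 cont=1.2378 V=1.2378[hold]  S*(5)=53.3656
k=4: j=0 S=33.5900 intr=59.9400 cont=58.8223 V=59.9400[EX]; j=1 S=45.7345 intr=47.7955 cont=46.6777 V=47.7955[EX]; j=2 S=62.2700 intr=31.2600 cont=30.5841 V=31.2600[EX]; j=3 S=84.7839 intr=8.7461 cont=14.4807 V=14.4807[hold]; j=4 S=115.4378 intr=0.0000 cont=4.3448 V=4.3448[hold]  S*(4)=62.2700
k=3: j=0 S=39.1947 intr=54.3353 cont=53.2176 V=54.3353[EX]; j=1 S=53.3656 intr=40.1644 cont=39.0466 V=40.1644[EX]; j=2 S=72.6601 intr=20.8699 cont=22.5882 V=22.5882[hold]; j=3 S=98.9306 intr=0.0000 cont=9.2949 V=9.2949[hold]  S*(3)=53.3656
k=2: j=0 S=45.7345 intr=47.7955 cont=46.6777 V=47.7955[EX]; j=1 S=62.2700 intr=31.2600 cont=30.9921 V=31.2600[EX]; j=2 S=84.7839 intr=8.7461 cont=15.7440 V=15.7440[hold]  S*(2)=62.2700
k=1: j=0 S=53.3656 intr=40.1644 cont=39.0466 V=40.1644[EX]; j=1 S=72.6601 intr=20.8699 cont=23.2130 V=23.2130[hold]  S*(1)=53.3656
k=0: j=0 S=62.2700 intr=31.2600 cont=31.3010 V=31.3010[hold]  S*(0)=-

price = 31.3010
boundary = - 53.3656 62.2700 53.3656 62.2700 53.3656 62.2700 72.6601 62.2700
tree:
31.3010
40.1644 23.2130
47.7955 31.2600 15.7440
54.3353 40.1644 22.5882 9.2949
59.9400 47.7955 31.2600 14.4807 4.3448
64.7433 54.3353 40.1644 21.7634 7.5636 1.2378
68.8597 59.9400 47.7955 31.2600 12.8129 2.5083 0.0000
72.3874 64.7433 54.3353 40.1644 20.8699 5.0826 0.0000 0.0000
75.4107 68.8597 59.9400 47.7955 31.2600 10.2992 0.0000 0.0000 0.0000
78.0017 72.3874 64.7433 54.3353 40.1644 20.8699 0.0000 0.0000 0.0000 0.0000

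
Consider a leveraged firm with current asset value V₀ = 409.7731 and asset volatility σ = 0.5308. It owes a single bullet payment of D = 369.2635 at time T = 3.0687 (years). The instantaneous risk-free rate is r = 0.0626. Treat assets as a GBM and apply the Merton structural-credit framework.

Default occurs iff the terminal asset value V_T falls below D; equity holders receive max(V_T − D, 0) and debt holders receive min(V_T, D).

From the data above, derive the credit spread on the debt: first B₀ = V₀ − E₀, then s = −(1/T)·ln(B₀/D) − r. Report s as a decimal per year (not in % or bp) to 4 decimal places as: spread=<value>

With assets at 409.7731 and a single debt payment of 369.2635 at 3.0687 years:
d₁ = [ln(V₀/D) + (r + σ²/2)T] / (σ√T)
   = [ln(409.7731/369.2635) + (0.0626 + 0.5·0.5308²)·3.0687] / (0.5308·√3.0687)
   = [0.104093 + 0.624402] / 0.929840 = 0.783463
d₂ = d₁ − σ√T = 0.783463 − 0.929840 = -0.146377
N(d₁) = 0.783322,  N(d₂) = 0.441812,  e^(−rT) = 0.825224
E₀ = V₀·N(d₁) − D·e^(−rT)·N(d₂)
   = 409.7731·0.783322 − 369.2635·0.825224·0.441812 = 186.353263
B₀ = V₀ − E₀ = 409.7731 − 186.353263 = 223.419837
spread = −(1/T)·ln(B₀/D) − r = −(1/3.0687)·ln(223.419837/369.2635) − 0.0626 = 0.10113637

spread=0.1011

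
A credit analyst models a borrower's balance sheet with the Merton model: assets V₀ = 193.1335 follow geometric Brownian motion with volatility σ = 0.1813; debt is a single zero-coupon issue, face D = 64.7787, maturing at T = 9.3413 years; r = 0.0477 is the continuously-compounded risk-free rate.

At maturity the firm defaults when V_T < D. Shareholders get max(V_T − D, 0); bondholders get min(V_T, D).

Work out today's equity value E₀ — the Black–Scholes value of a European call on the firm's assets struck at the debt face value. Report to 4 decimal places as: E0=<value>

E0=151.6855

Work the structural quantities from V₀ = 193.1335 against face 64.7787:
d₁ = [ln(V₀/D) + (r + σ²/2)T] / (σ√T)
   = [ln(193.1335/64.7787) + (0.0477 + 0.5·0.1813²)·9.3413] / (0.1813·√9.3413)
   = [1.092405 + 0.599103] / 0.554117 = 3.052618
d₂ = d₁ − σ√T = 3.052618 − 0.554117 = 2.498501
N(d₁) = 0.998866,  N(d₂) = 0.993764,  e^(−rT) = 0.640453
E₀ = V₀·N(d₁) − D·e^(−rT)·N(d₂)
   = 193.1335·0.998866 − 64.7787·0.640453·0.993764 = 151.685458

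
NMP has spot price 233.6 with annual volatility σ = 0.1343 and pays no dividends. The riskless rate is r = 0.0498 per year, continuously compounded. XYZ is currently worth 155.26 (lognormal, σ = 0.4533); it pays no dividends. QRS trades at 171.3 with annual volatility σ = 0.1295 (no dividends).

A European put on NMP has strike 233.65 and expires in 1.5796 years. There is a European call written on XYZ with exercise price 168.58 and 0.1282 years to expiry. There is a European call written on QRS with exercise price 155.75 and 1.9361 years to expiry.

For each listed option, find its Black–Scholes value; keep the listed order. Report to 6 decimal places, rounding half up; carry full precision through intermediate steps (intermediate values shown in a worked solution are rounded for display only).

price(NMP put K=233.65) = 7.905338
price(XYZ call K=168.58) = 5.433136
price(QRS call K=155.75) = 31.929144

[NMP put K=233.65]
σ√T = 0.1343·√1.5796 = 0.168791
d₁ = (ln(S/K) + (r+σ²/2)T) / (σ√T) = (ln(233.6/233.65) + (0.0498+0.1343²/2)·1.5796) / 0.168791 = (-0.000214 + 0.092909) / 0.168791 = 0.549172
d₂ = d₁ − σ√T = 0.549172 − 0.168791 = 0.380380
e^{−rT} = 0.924350
N(−d₁) = 0.291444,  N(−d₂) = 0.351832
price = K·e^{−rT}·N(−d₂) − S·N(−d₁) = 75.986622 − 68.081284 = 7.905338
[XYZ call K=168.58]
σ√T = 0.4533·√0.1282 = 0.162304
d₁ = (ln(S/K) + (r+σ²/2)T) / (σ√T) = (ln(155.26/168.58) + (0.0498+0.4533²/2)·0.1282) / 0.162304 = (-0.082309 + 0.019556) / 0.162304 = -0.386642
d₂ = d₁ − σ√T = -0.386642 − 0.162304 = -0.548946
e^{−rT} = 0.993636
N(d₁) = 0.349511,  N(d₂) = 0.291521
price = S·N(d₁) − K·e^{−rT}·N(d₂) = 54.265027 − 48.831891 = 5.433136
[QRS call K=155.75]
σ√T = 0.1295·√1.9361 = 0.180191
d₁ = (ln(S/K) + (r+σ²/2)T) / (σ√T) = (ln(171.3/155.75) + (0.0498+0.1295²/2)·1.9361) / 0.180191 = (0.095164 + 0.112652) / 0.180191 = 1.153311
d₂ = d₁ − σ√T = 1.153311 − 0.180191 = 0.973119
e^{−rT} = 0.908085
N(d₁) = 0.875609,  N(d₂) = 0.834753
price = S·N(d₁) − K·e^{−rT}·N(d₂) = 149.991744 − 118.062600 = 31.929144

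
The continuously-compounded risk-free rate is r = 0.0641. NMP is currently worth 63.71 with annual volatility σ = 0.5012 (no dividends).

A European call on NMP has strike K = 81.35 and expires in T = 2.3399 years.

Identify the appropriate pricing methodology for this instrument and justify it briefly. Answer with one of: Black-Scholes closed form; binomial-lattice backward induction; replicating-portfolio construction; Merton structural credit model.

Key observation: everything needed for the exact continuous-time valuation of the European call on NMP (strike 81.35) is given, and no feature rules the closed form out.

framework: Black-Scholes closed form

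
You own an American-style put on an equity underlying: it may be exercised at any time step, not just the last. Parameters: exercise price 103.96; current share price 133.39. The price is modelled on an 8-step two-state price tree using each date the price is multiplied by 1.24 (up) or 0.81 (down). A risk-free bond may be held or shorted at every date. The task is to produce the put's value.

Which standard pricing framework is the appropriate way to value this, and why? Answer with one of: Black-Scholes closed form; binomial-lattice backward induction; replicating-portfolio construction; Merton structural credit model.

Key observation: early exercise of the strike-103.96 put must be checked at each of the 8 dates (spot 133.39), which forces a node-by-node comparison of intrinsic and continuation value backward from expiry.

framework: binomial-lattice backward induction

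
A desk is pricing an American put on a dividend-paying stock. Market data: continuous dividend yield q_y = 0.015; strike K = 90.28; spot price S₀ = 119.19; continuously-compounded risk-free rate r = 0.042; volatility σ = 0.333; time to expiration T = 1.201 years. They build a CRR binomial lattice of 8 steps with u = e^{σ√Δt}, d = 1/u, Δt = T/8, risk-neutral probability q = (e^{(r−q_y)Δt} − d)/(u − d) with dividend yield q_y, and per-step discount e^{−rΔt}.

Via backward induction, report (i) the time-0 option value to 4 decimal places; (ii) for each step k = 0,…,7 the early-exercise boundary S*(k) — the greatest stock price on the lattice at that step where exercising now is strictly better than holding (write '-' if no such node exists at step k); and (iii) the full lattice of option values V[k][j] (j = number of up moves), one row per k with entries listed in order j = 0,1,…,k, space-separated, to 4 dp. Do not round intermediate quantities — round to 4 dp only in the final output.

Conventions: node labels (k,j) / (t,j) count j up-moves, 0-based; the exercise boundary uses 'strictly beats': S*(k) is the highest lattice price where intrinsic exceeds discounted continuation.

price = 3.8385
boundary = - - - - - 62.5270 71.1381 62.5270
tree:
3.8385
6.0532 1.5226
9.3233 2.6389 0.3500
13.9494 4.5032 0.6819 0.0000
20.1291 7.5300 1.3285 0.0000 0.0000
27.7530 12.2478 2.5883 0.0000 0.0000 0.0000
35.3217 19.1419 5.0428 0.0000 0.0000 0.0000 0.0000
41.9743 27.7530 9.8250 0.0000 0.0000 0.0000 0.0000 0.0000
47.8215 35.3217 19.1419 0.0000 0.0000 0.0000 0.0000 0.0000 0.0000

params: Δt=0.15013 u=1.13772 d=0.87895 q=0.48348 e^(-rΔt)=0.99371
t_8 payoffs: 47.8215 35.3217 19.1419 0.0000 0.0000 0.0000 0.0000 0.0000 0.0000
t_7: node(7,0) S=48.3057 payoff=41.9743 vs cont=41.5155 → 41.9743 [stop]  node(7,1) S=62.5270 payoff=27.7530 vs cont=27.3262 → 27.7530 [stop]  node(7,2) S=80.9350 payoff=9.3450 vs cont=9.8250 → 9.8250 [wait]  node(7,3) S=104.7624 payoff=0.0000 vs cont=0.0000 → 0.0000 [wait]  node(7,4) S=135.6046 payoff=0.0000 vs cont=0.0000 → 0.0000 [wait]  node(7,5) S=175.5267 payoff=0.0000 vs cont=0.0000 → 0.0000 [wait]  node(7,6) S=227.2019 payoff=0.0000 vs cont=0.0000 → 0.0000 [wait]  node(7,7) S=294.0904 payoff=0.0000 vs cont=0.0000 → 0.0000 [wait]  ⇒ S*(7)=62.5270
t_6: node(6,0) S=54.9583 payoff=35.3217 vs cont=34.8779 → 35.3217 [stop]  node(6,1) S=71.1381 payoff=19.1419 vs cont=18.9651 → 19.1419 [stop]  node(6,2) S=92.0812 payoff=0.0000 vs cont=5.0428 → 5.0428 [wait]  node(6,3) S=119.1900 payoff=0.0000 vs cont=0.0000 → 0.0000 [wait]  node(6,4) S=154.2797 payoff=0.0000 vs cont=0.0000 → 0.0000 [wait]  node(6,5) S=199.6998 payoff=0.0000 vs cont=0.0000 → 0.0000 [wait]  node(6,6) S=258.4916 payoff=0.0000 vs cont=0.0000 → 0.0000 [wait]  ⇒ S*(6)=71.1381
t_5: node(5,0) S=62.5270 payoff=27.7530 vs cont=27.3262 → 27.7530 [stop]  node(5,1) S=80.9350 payoff=9.3450 vs cont=12.2478 → 12.2478 [wait]  node(5,2) S=104.7624 payoff=0.0000 vs cont=2.5883 → 2.5883 [wait]  node(5,3) S=135.6046 payoff=0.0000 vs cont=0.0000 → 0.0000 [wait]  node(5,4) S=175.5267 payoff=0.0000 vs cont=0.0000 → 0.0000 [wait]  node(5,5) S=227.2019 payoff=0.0000 vs cont=0.0000 → 0.0000 [wait]  ⇒ S*(5)=62.5270
t_4: node(4,0) S=71.1381 payoff=19.1419 vs cont=20.1291 → 20.1291 [wait]  node(4,1) S=92.0812 payoff=0.0000 vs cont=7.5300 → 7.5300 [wait]  node(4,2) S=119.1900 payoff=0.0000 vs cont=1.3285 → 1.3285 [wait]  node(4,3) S=154.2797 payoff=0.0000 vs cont=0.0000 → 0.0000 [wait]  node(4,4) S=199.6998 payoff=0.0000 vs cont=0.0000 → 0.0000 [wait]  ⇒ S*(4)=-
t_3: node(3,0) S=80.9350 payoff=9.3450 vs cont=13.9494 → 13.9494 [wait]  node(3,1) S=104.7624 payoff=0.0000 vs cont=4.5032 → 4.5032 [wait]  node(3,2) S=135.6046 payoff=0.0000 vs cont=0.6819 → 0.6819 [wait]  node(3,3) S=175.5267 payoff=0.0000 vs cont=0.0000 → 0.0000 [wait]  ⇒ S*(3)=-
t_2: node(2,0) S=92.0812 payoff=0.0000 vs cont=9.3233 → 9.3233 [wait]  node(2,1) S=119.1900 payoff=0.0000 vs cont=2.6389 → 2.6389 [wait]  node(2,2) S=154.2797 payoff=0.0000 vs cont=0.3500 → 0.3500 [wait]  ⇒ S*(2)=-
t_1: node(1,0) S=104.7624 payoff=0.0000 vs cont=6.0532 → 6.0532 [wait]  node(1,1) S=135.6046 payoff=0.0000 vs cont=1.5226 → 1.5226 [wait]  ⇒ S*(1)=-
t_0: node(0,0) S=119.1900 payoff=0.0000 vs cont=3.8385 → 3.8385 [wait]  ⇒ S*(0)=-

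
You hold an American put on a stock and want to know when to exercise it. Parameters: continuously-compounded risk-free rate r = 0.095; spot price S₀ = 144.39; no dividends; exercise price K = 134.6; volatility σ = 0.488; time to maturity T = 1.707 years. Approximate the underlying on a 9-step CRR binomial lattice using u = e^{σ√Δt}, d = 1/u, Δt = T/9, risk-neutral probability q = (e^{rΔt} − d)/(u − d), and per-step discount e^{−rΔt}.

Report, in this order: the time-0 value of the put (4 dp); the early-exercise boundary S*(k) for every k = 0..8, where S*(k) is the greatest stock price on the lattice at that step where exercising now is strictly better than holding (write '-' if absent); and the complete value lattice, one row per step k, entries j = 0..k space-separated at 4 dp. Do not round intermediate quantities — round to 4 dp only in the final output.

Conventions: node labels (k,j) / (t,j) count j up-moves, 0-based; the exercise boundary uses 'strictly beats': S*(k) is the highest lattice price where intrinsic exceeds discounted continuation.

price = 22.3338
boundary = - - - 76.3200 61.7076 76.3200 61.7076 76.3200 94.3926
tree:
22.3338
31.6082 13.4918
43.5557 20.3232 6.8692
58.2800 29.8189 11.1758 2.6334
72.8924 42.4313 17.7741 4.7101 0.5656
84.7070 58.2800 27.4801 8.3127 1.1282 0.0000
94.2596 72.8924 40.9805 14.4224 2.2502 0.0000 0.0000
101.9833 84.7070 58.2800 24.4624 4.4882 0.0000 0.0000 0.0000
108.2281 94.2596 72.8924 40.2074 8.9519 0.0000 0.0000 0.0000 0.0000
113.2774 101.9833 84.7070 58.2800 17.8552 0.0000 0.0000 0.0000 0.0000 0.0000

Δt=0.18967  u=1.23680  d=0.80854  q=0.48952  discount=0.98214
step 9 (expiry): payoffs max(K−S,0) = 113.2774 101.9833 84.7070 58.2800 17.8552 0.0000 0.0000 0.0000 0.0000 0.0000
step 8: (k=8,j=0): S=26.3719, K−S=108.2281, hold=105.8246 ⇒ V=108.2281 exercise | (k=8,j=1): S=40.3404, K−S=94.2596, hold=91.8561 ⇒ V=94.2596 exercise | (k=8,j=2): S=61.7076, K−S=72.8924, hold=70.4888 ⇒ V=72.8924 exercise | (k=8,j=3): S=94.3926, K−S=40.2074, hold=37.8038 ⇒ V=40.2074 exercise | (k=8,j=4): S=144.3900, K−S=0.0000, hold=8.9519 ⇒ V=8.9519 continue | (k=8,j=5): S=220.8698, K−S=0.0000, hold=0.0000 ⇒ V=0.0000 continue | (k=8,j=6): S=337.8589, K−S=0.0000, hold=0.0000 ⇒ V=0.0000 continue | (k=8,j=7): S=516.8143, K−S=0.0000, hold=0.0000 ⇒ V=0.0000 continue | (k=8,j=8): S=790.5578, K−S=0.0000, hold=0.0000 ⇒ V=0.0000 continue  boundary S*=94.3926
step 7: (k=7,j=0): S=32.6167, K−S=101.9833, hold=99.5797 ⇒ V=101.9833 exercise | (k=7,j=1): S=49.8930, K−S=84.7070, hold=82.3035 ⇒ V=84.7070 exercise | (k=7,j=2): S=76.3200, K−S=58.2800, hold=55.8764 ⇒ V=58.2800 exercise | (k=7,j=3): S=116.7448, K−S=17.8552, hold=24.4624 ⇒ V=24.4624 continue | (k=7,j=4): S=178.5816, K−S=0.0000, hold=4.4882 ⇒ V=4.4882 continue | (k=7,j=5): S=273.1718, K−S=0.0000, hold=0.0000 ⇒ V=0.0000 continue | (k=7,j=6): S=417.8640, K−S=0.0000, hold=0.0000 ⇒ V=0.0000 continue | (k=7,j=7): S=639.1960, K−S=0.0000, hold=0.0000 ⇒ V=0.0000 continue  boundary S*=76.3200
step 6: (k=6,j=0): S=40.3404, K−S=94.2596, hold=91.8561 ⇒ V=94.2596 exercise | (k=6,j=1): S=61.7076, K−S=72.8924, hold=70.4888 ⇒ V=72.8924 exercise | (k=6,j=2): S=94.3926, K−S=40.2074, hold=40.9805 ⇒ V=40.9805 continue | (k=6,j=3): S=144.3900, K−S=0.0000, hold=14.4224 ⇒ V=14.4224 continue | (k=6,j=4): S=220.8698, K−S=0.0000, hold=2.2502 ⇒ V=2.2502 continue | (k=6,j=5): S=337.8589, K−S=0.0000, hold=0.0000 ⇒ V=0.0000 continue | (k=6,j=6): S=516.8143, K−S=0.0000, hold=0.0000 ⇒ V=0.0000 continue  boundary S*=61.7076
step 5: (k=5,j=0): S=49.8930, K−S=84.7070, hold=82.3035 ⇒ V=84.7070 exercise | (k=5,j=1): S=76.3200, K−S=58.2800, hold=56.2481 ⇒ V=58.2800 exercise | (k=5,j=2): S=116.7448, K−S=17.8552, hold=27.4801 ⇒ V=27.4801 continue | (k=5,j=3): S=178.5816, K−S=0.0000, hold=8.3127 ⇒ V=8.3127 continue | (k=5,j=4): S=273.1718, K−S=0.0000, hold=1.1282 ⇒ V=1.1282 continue | (k=5,j=5): S=417.8640, K−S=0.0000, hold=0.0000 ⇒ V=0.0000 continue  boundary S*=76.3200
step 4: (k=4,j=0): S=61.7076, K−S=72.8924, hold=70.4888 ⇒ V=72.8924 exercise | (k=4,j=1): S=94.3926, K−S=40.2074, hold=42.4313 ⇒ V=42.4313 continue | (k=4,j=2): S=144.3900, K−S=0.0000, hold=17.7741 ⇒ V=17.7741 continue | (k=4,j=3): S=220.8698, K−S=0.0000, hold=4.7101 ⇒ V=4.7101 continue | (k=4,j=4): S=337.8589, K−S=0.0000, hold=0.5656 ⇒ V=0.5656 continue  boundary S*=61.7076
step 3: (k=3,j=0): S=76.3200, K−S=58.2800, hold=56.9456 ⇒ V=58.2800 exercise | (k=3,j=1): S=116.7448, K−S=17.8552, hold=29.8189 ⇒ V=29.8189 continue | (k=3,j=2): S=178.5816, K−S=0.0000, hold=11.1758 ⇒ V=11.1758 continue | (k=3,j=3): S=273.1718, K−S=0.0000, hold=2.6334 ⇒ V=2.6334 continue  boundary S*=76.3200
step 2: (k=2,j=0): S=94.3926, K−S=40.2074, hold=43.5557 ⇒ V=43.5557 continue | (k=2,j=1): S=144.3900, K−S=0.0000, hold=20.3232 ⇒ V=20.3232 continue | (k=2,j=2): S=220.8698, K−S=0.0000, hold=6.8692 ⇒ V=6.8692 continue  boundary S*=-
step 1: (k=1,j=0): S=116.7448, K−S=17.8552, hold=31.6082 ⇒ V=31.6082 continue | (k=1,j=1): S=178.5816, K−S=0.0000, hold=13.4918 ⇒ V=13.4918 continue  boundary S*=-
step 0: (k=0,j=0): S=144.3900, K−S=0.0000, hold=22.3338 ⇒ V=22.3338 continue  boundary S*=-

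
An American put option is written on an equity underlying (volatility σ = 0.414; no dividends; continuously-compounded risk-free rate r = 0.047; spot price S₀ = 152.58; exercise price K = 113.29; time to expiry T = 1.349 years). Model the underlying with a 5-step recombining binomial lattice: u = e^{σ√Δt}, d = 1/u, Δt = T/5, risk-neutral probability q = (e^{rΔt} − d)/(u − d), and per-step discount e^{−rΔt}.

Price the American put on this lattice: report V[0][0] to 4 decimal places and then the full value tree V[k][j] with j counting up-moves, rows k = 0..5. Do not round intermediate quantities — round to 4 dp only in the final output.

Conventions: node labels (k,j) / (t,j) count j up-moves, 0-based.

Δt=0.26980  u=1.23991  d=0.80651  q=0.47589  discount=0.98740
step 5 (expiry): payoffs max(K−S,0) = 61.2255 33.2468 0.0000 0.0000 0.0000 0.0000
k=4: (k=4,j=0): S=64.5555, K−S=48.7345, hold=47.3070 ⇒ V=48.7345 exercise | (k=4,j=1): S=99.2465, K−S=14.0435, hold=17.2054 ⇒ V=17.2054 continue | (k=4,j=2): S=152.5800, K−S=0.0000, hold=0.0000 ⇒ V=0.0000 continue | (k=4,j=3): S=234.5740, K−S=0.0000, hold=0.0000 ⇒ V=0.0000 continue | (k=4,j=4): S=360.6302, K−S=0.0000, hold=0.0000 ⇒ V=0.0000 continue
k=3: (k=3,j=0): S=80.0432, K−S=33.2468, hold=33.3051 ⇒ V=33.3051 continue | (k=3,j=1): S=123.0570, K−S=0.0000, hold=8.9039 ⇒ V=8.9039 continue | (k=3,j=2): S=189.1859, K−S=0.0000, hold=0.0000 ⇒ V=0.0000 continue | (k=3,j=3): S=290.8513, K−S=0.0000, hold=0.0000 ⇒ V=0.0000 continue
k=2: (k=2,j=0): S=99.2465, K−S=14.0435, hold=21.4195 ⇒ V=21.4195 continue | (k=2,j=1): S=152.5800, K−S=0.0000, hold=4.6078 ⇒ V=4.6078 continue | (k=2,j=2): S=234.5740, K−S=0.0000, hold=0.0000 ⇒ V=0.0000 continue
k=1: (k=1,j=0): S=123.0570, K−S=0.0000, hold=13.2499 ⇒ V=13.2499 continue | (k=1,j=1): S=189.1859, K−S=0.0000, hold=2.3846 ⇒ V=2.3846 continue
k=0: (k=0,j=0): S=152.5800, K−S=0.0000, hold=7.9774 ⇒ V=7.9774 continue

price = 7.9774
tree:
7.9774
13.2499 2.3846
21.4195 4.6078 0.0000
33.3051 8.9039 0.0000 0.0000
48.7345 17.2054 0.0000 0.0000 0.0000
61.2255 33.2468 0.0000 0.0000 0.0000 0.0000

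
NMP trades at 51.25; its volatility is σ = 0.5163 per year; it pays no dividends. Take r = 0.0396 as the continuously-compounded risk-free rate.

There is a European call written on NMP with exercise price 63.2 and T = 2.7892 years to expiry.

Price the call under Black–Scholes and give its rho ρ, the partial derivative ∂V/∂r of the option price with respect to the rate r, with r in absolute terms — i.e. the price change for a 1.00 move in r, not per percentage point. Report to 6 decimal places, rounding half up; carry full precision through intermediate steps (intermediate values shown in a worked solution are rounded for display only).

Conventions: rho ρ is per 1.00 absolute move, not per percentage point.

σ√T = 0.5163·√2.7892 = 0.862267
d₁ = (ln(S/K) + (r+σ²/2)T) / (σ√T) = (ln(51.25/63.2) + (0.0396+0.5163²/2)·2.7892) / 0.862267 = (-0.209589 + 0.482205) / 0.862267 = 0.316162
d₂ = d₁ − σ√T = 0.316162 − 0.862267 = -0.546105
e^{−rT} = 0.895429
N(d₁) = 0.624060,  N(d₂) = 0.292497
Call price V = S·N(d₁) − K·e^{−rT}·N(d₂) = 31.983086 − 16.552717 = 15.430369
ρ = K·T·e^{−rT}·N(d₂) = 46.168837

price = 15.430369
ρ = 46.168837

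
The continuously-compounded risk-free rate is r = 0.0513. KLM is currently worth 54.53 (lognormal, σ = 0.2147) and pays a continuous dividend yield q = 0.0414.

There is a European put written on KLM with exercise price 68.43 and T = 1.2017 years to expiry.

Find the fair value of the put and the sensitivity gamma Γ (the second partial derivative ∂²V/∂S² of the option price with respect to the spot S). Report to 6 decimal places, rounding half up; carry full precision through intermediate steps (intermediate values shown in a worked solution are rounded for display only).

price = 13.780245
Γ = 0.021536

σ√T = 0.2147·√1.2017 = 0.235359
d₁ = (ln(S/K) + (r−q+σ²/2)T) / (σ√T) = (ln(54.53/68.43) + (0.0513−0.0414+0.2147²/2)·1.2017) / 0.235359 = (-0.227060 + 0.039594) / 0.235359 = -0.796515
d₂ = d₁ − σ√T = -0.796515 − 0.235359 = -1.031874
e^{−rT} = 0.940215
e^{−qT} = 0.951467
N(−d₁) = 0.787134,  N(−d₂) = 0.848934
Put price V = K·e^{−rT}·N(−d₂) − S·e^{−qT}·N(−d₁) = 54.619484 − 40.839239 = 13.780245
φ(d₁) = (1/√(2π))·e^{−d₁²/2} = 0.290499
Γ = e^{−qT}·φ(d₁) / (S·σ·√T) = 0.021536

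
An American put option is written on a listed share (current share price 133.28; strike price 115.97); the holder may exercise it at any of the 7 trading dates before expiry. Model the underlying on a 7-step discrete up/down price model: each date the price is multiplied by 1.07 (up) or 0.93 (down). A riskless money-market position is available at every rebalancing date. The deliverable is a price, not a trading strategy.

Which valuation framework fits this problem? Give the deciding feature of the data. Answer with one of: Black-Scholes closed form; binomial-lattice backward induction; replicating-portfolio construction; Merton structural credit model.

framework: binomial-lattice backward induction

Key observation: the defining feature is the embedded early-exercise option across 7 discrete dates on the spot-133.28 tree; pricing the strike-115.97 put means working backward with an exercise test at every node.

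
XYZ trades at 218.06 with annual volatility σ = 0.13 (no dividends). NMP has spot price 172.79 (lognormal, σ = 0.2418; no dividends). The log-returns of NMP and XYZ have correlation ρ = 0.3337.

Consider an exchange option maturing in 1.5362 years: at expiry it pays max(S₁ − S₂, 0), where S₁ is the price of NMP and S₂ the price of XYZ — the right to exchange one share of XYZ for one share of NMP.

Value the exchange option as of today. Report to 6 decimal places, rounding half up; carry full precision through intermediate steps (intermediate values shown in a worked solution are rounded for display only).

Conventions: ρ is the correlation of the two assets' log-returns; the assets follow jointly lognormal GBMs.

σ_eff = √(σ₁² + σ₂² − 2ρσ₁σ₂) = √(0.2418² + 0.13² − 2·0.3337·0.2418·0.13) = 0.233213
d₁ = (ln(S₁/S₂) + (q₂ − q₁ + σ_eff²/2)T) / (σ_eff√T) = (ln(172.79/218.06) + (0.0 − 0.0 + 0.027194)·1.5362) / 0.289052 = -0.660496
d₂ = d₁ − σ_eff√T = -0.660496 − 0.289052 = -0.949548
N(d₁) = 0.254468,  N(d₂) = 0.171171
V = S₁·e^{−q₁T}·N(d₁) − S₂·e^{−q₂T}·N(d₂) = 43.969504 − 37.325552 = 6.643952
Key observation: r never enters — measured in units of XYZ, the claim is a call on S₁/S₂ struck at 1, so only the dividend yields and σ_eff matter.

exchange price = 6.643952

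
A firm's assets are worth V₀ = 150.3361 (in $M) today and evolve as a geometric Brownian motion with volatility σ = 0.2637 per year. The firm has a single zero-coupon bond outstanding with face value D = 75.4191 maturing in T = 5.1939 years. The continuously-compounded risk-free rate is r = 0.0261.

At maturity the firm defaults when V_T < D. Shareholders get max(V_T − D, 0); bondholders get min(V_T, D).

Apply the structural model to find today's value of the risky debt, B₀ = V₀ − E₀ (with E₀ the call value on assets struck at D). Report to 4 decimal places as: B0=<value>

B0=63.6061

Apply the equity-as-call identities (strike 75.4191, horizon 5.1939 years):
d₁ = [ln(V₀/D) + (r + σ²/2)T] / (σ√T)
   = [ln(150.3361/75.4191) + (0.0261 + 0.5·0.2637²)·5.1939] / (0.2637·√5.1939)
   = [0.689813 + 0.316147] / 0.600976 = 1.673877
d₂ = d₁ − σ√T = 1.673877 − 0.600976 = 1.072902
N(d₁) = 0.952923,  N(d₂) = 0.858342,  e^(−rT) = 0.873226
E₀ = V₀·N(d₁) − D·e^(−rT)·N(d₂)
   = 150.3361·0.952923 − 75.4191·0.873226·0.858342 = 86.730027
B₀ = V₀ − E₀ = 150.3361 − 86.730027 = 63.606073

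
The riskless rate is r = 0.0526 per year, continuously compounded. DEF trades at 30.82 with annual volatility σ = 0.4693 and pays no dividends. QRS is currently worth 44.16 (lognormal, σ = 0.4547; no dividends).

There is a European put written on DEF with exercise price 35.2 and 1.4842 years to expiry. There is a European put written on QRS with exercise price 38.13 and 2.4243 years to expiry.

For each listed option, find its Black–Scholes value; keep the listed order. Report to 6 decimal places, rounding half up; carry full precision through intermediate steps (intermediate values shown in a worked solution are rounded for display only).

[DEF put K=35.2]
σ√T = 0.4693·√1.4842 = 0.571738
d₁ = (ln(S/K) + (r+σ²/2)T) / (σ√T) = (ln(30.82/35.2) + (0.0526+0.4693²/2)·1.4842) / 0.571738 = (-0.132882 + 0.241511) / 0.571738 = 0.189997
d₂ = d₁ − σ√T = 0.189997 − 0.571738 = -0.381740
e^{−rT} = 0.924901
N(−d₁) = 0.424656,  N(−d₂) = 0.648673
price = K·e^{−rT}·N(−d₂) − S·N(−d₁) = 21.118525 − 13.087886 = 8.030639
[QRS put K=38.13]
σ√T = 0.4547·√2.4243 = 0.707975
d₁ = (ln(S/K) + (r+σ²/2)T) / (σ√T) = (ln(44.16/38.13) + (0.0526+0.4547²/2)·2.4243) / 0.707975 = (0.146818 + 0.378133) / 0.707975 = 0.741482
d₂ = d₁ − σ√T = 0.741482 − 0.707975 = 0.033506
e^{−rT} = 0.880277
N(−d₁) = 0.229201,  N(−d₂) = 0.486635
price = K·e^{−rT}·N(−d₂) − S·N(−d₁) = 16.333907 − 10.121504 = 6.212403

price(DEF put K=35.2) = 8.030639
price(QRS put K=38.13) = 6.212403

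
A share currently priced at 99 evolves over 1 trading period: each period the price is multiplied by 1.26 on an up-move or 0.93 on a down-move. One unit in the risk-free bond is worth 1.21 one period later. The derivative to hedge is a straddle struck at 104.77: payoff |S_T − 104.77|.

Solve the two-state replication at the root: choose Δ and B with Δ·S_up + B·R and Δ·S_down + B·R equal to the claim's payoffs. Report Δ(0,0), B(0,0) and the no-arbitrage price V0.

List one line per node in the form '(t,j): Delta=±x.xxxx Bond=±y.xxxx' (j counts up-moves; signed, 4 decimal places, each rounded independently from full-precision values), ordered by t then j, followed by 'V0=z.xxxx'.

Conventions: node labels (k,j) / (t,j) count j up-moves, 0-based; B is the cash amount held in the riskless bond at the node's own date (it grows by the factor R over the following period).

Since d<R<u, set p* = (R−d)/(u−d) = 0.8485; price each node as the discounted p*-expectation of its children.
Payoffs at expiry: V(1,0)=12.7000, V(1,1)=19.9700
Node (0,0) S=99.0000: V=(p*·19.9700+(1−p*)·12.7000)/1.21=15.5938; Δ=(19.9700−12.7000)/(124.7400−92.0700)=0.2225; B=V−Δ·S=-6.4365
As a check, the time-0 holding Δ(0,0)·S0 + B(0,0) comes to 15.5938 — exactly V0.

(0,0): Delta=0.2225 Bond=-6.4365
V0=15.5938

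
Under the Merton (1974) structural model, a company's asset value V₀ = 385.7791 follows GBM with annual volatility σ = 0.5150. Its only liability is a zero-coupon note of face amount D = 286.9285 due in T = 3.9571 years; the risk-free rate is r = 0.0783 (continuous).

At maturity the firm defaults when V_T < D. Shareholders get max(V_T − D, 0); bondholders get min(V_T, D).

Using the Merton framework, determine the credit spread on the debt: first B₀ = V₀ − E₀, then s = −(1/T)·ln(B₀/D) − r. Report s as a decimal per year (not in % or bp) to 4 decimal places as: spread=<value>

Work the structural quantities from V₀ = 385.7791 against face 286.9285:
d₁ = [ln(V₀/D) + (r + σ²/2)T] / (σ√T)
   = [ln(385.7791/286.9285) + (0.0783 + 0.5·0.5150²)·3.9571] / (0.5150·√3.9571)
   = [0.296032 + 0.834602] / 1.024462 = 1.103637
d₂ = d₁ − σ√T = 1.103637 − 1.024462 = 0.079175
N(d₁) = 0.865125,  N(d₂) = 0.531553,  e^(−rT) = 0.733564
E₀ = V₀·N(d₁) − D·e^(−rT)·N(d₂)
   = 385.7791·0.865125 − 286.9285·0.733564·0.531553 = 221.865497
B₀ = V₀ − E₀ = 385.7791 − 221.865497 = 163.913603
spread = −(1/T)·ln(B₀/D) − r = −(1/3.9571)·ln(163.913603/286.9285) − 0.0783 = 0.06319088

spread=0.0632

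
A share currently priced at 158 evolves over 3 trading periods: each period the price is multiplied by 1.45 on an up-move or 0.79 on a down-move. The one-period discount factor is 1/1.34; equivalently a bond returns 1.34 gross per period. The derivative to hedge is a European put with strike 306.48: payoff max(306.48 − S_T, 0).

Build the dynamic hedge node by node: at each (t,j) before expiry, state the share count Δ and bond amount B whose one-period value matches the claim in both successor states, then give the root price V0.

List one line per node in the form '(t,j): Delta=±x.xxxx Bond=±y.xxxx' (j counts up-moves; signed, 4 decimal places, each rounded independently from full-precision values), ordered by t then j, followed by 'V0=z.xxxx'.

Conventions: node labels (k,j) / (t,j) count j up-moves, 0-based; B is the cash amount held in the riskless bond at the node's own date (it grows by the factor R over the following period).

Arbitrage-free pricing uses the up-move probability p* = (R−d)/(u−d) = 0.8333, discounting each step at R = 1.34.
Terminal payoffs: V(3,0)=228.5798, V(3,1)=163.4987, V(3,2)=44.0460, V(3,3)=0.0000
(2,0): S=98.6078. Δ = (V_up−V_dn)/(S_up−S_dn) = (163.4987−228.5798)/(142.9813−77.9002) = -1.0000. V = [p*·163.4987 + (1−p*)·228.5798]/1.34 = 130.1086. B = V − Δ·S = 228.7164.
(2,1): S=180.9890. Δ = (V_up−V_dn)/(S_up−S_dn) = (44.0460−163.4987)/(262.4341−142.9813) = -1.0000. V = [p*·44.0460 + (1−p*)·163.4987]/1.34 = 47.7274. B = V − Δ·S = 228.7164.
(2,2): S=332.1950. Δ = (V_up−V_dn)/(S_up−S_dn) = (0.0000−44.0460)/(481.6827−262.4341) = -0.2009. V = [p*·0.0000 + (1−p*)·44.0460]/1.34 = 5.4784. B = V − Δ·S = 72.2146.
(1,0): S=124.8200. Δ = (V_up−V_dn)/(S_up−S_dn) = (47.7274−130.1086)/(180.9890−98.6078) = -1.0000. V = [p*·47.7274 + (1−p*)·130.1086]/1.34 = 45.8639. B = V − Δ·S = 170.6839.
(1,1): S=229.1000. Δ = (V_up−V_dn)/(S_up−S_dn) = (5.4784−47.7274)/(332.1950−180.9890) = -0.2794. V = [p*·5.4784 + (1−p*)·47.7274]/1.34 = 9.3432. B = V − Δ·S = 73.3569.
(0,0): S=158.0000. Δ = (V_up−V_dn)/(S_up−S_dn) = (9.3432−45.8639)/(229.1000−124.8200) = -0.3502. V = [p*·9.3432 + (1−p*)·45.8639]/1.34 = 11.5149. B = V − Δ·S = 66.8493.
As a check, the time-0 holding Δ(0,0)·S0 + B(0,0) comes to 11.5149 — exactly V0.

(0,0): Delta=-0.3502 Bond=66.8493
(1,0): Delta=-1.0000 Bond=170.6839
(1,1): Delta=-0.2794 Bond=73.3569
(2,0): Delta=-1.0000 Bond=228.7164
(2,1): Delta=-1.0000 Bond=228.7164
(2,2): Delta=-0.2009 Bond=72.2146
V0=11.5149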